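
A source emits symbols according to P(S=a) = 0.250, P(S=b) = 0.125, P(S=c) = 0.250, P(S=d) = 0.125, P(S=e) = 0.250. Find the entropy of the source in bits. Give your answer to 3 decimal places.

2.250 bits

H(S) = −Σ p·log₂ p.
  −(0.250)·log₂(0.250) = 0.5000
  −(0.125)·log₂(0.125) = 0.3750
  −(0.250)·log₂(0.250) = 0.5000
  −(0.125)·log₂(0.125) = 0.3750
  −(0.250)·log₂(0.250) = 0.5000
Sum: 0.5000 + 0.3750 + 0.5000 + 0.3750 + 0.5000 = 2.250 bits.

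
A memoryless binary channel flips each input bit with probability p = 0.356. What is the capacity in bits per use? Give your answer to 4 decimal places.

0.0607 bits

Binary symmetric channel: C = 1 − h₂(ε) where h₂ is the binary entropy function.
h₂(0.356) = −0.356·log₂0.356 − 0.644·log₂0.644 = 0.9393.
C = 1 − 0.9393 = 0.0607 bits per channel use.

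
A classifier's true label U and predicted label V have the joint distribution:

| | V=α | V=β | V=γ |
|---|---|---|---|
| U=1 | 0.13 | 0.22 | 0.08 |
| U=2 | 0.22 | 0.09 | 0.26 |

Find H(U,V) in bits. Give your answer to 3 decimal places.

2.453 bits

H(U,V) = −Σ p(x,y)·log₂ p(x,y) over all 6 cells.
  cell (1,α): −0.13·log₂0.13 = 0.3826
  cell (1,β): −0.22·log₂0.22 = 0.4806
  cell (1,γ): −0.08·log₂0.08 = 0.2915
  cell (2,α): −0.22·log₂0.22 = 0.4806
  cell (2,β): −0.09·log₂0.09 = 0.3127
  cell (2,γ): −0.26·log₂0.26 = 0.5053
Sum = 2.453 bits.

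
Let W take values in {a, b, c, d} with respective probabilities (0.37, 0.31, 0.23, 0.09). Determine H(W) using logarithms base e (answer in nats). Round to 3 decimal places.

H(W) = −Σ p·ln p.
  −(0.37)·ln(0.37) = 0.3679
  −(0.31)·ln(0.31) = 0.3631
  −(0.23)·ln(0.23) = 0.3380
  −(0.09)·ln(0.09) = 0.2167
Sum: 0.3679 + 0.3631 + 0.3380 + 0.2167 = 1.286 nats.

1.286 nats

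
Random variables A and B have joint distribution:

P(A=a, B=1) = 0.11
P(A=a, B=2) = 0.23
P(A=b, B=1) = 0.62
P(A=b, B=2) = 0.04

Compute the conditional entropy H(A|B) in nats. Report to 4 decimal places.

Marginals: p(A) = (0.3400, 0.6600), p(B) = (0.7300, 0.2700).
H(A|B) = Σ p(B) · H(A|B=·).
  B=1: p=0.7300, H(A|B=1) = 0.4239
  B=2: p=0.2700, H(A|B=2) = 0.4195
Weighted sum = 0.4227 nats.

0.4227 nats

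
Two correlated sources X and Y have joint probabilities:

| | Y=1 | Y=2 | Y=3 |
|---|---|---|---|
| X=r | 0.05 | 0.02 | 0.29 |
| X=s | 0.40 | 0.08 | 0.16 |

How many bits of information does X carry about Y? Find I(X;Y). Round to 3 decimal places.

0.222 bits

Marginals: p(X) = (0.3600, 0.6400), p(Y) = (0.4500, 0.1000, 0.4500).
I(X;Y) = Σ p(x,y)·log₂[p(x,y)/(p(x)p(y))].
  (r,1): 0.05·log₂(0.3086) = -0.0848
  (r,2): 0.02·log₂(0.5556) = -0.0170
  (r,3): 0.29·log₂(1.7901) = 0.2436
  (s,1): 0.40·log₂(1.3889) = 0.1896
  (s,2): 0.08·log₂(1.2500) = 0.0258
  (s,3): 0.16·log₂(0.5556) = -0.1357
Sum = 0.222 bits.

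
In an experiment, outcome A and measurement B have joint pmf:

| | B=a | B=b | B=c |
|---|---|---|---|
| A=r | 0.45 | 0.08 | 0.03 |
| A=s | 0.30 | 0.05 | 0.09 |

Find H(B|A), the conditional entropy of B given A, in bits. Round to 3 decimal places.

Chain rule: H(B|A) = H(A,B) − H(A).
Marginals: p(A) = (0.5600, 0.4400), p(B) = (0.7500, 0.1300, 0.1200).
H(A,B) = 2.0115 bits; H(A) = 0.9896 bits.
H(B|A) = 2.0115 − 0.9896 = 1.022 bits.

1.022 bits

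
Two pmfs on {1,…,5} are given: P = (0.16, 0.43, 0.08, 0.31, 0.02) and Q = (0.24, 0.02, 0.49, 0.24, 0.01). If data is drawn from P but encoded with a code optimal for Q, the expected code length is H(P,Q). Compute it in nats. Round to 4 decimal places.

H(P,Q) = −Σ p·ln q.
  −0.16·ln(0.24) = 0.22834
  −0.43·ln(0.02) = 1.68217
  −0.08·ln(0.49) = 0.05707
  −0.31·ln(0.24) = 0.44241
  −0.02·ln(0.01) = 0.09210
H(P,Q) = 2.5021 nats.

2.5021 nats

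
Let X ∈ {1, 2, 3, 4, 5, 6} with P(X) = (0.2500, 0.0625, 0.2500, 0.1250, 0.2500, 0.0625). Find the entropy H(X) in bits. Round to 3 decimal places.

H(X) = −Σ p·log₂ p.
  −(0.2500)·log₂(0.2500) = 0.5000
  −(0.0625)·log₂(0.0625) = 0.2500
  −(0.2500)·log₂(0.2500) = 0.5000
  −(0.1250)·log₂(0.1250) = 0.3750
  −(0.2500)·log₂(0.2500) = 0.5000
  −(0.0625)·log₂(0.0625) = 0.2500
Sum: 0.5000 + 0.2500 + 0.5000 + 0.3750 + 0.5000 + 0.2500 = 2.375 bits.

2.375 bits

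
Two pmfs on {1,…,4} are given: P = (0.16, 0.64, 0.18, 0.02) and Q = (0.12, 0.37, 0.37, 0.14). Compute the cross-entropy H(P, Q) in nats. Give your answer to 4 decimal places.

H(P,Q) = −Σ p·ln q.
  −0.16·ln(0.12) = 0.33924
  −0.64·ln(0.37) = 0.63632
  −0.18·ln(0.37) = 0.17897
  −0.02·ln(0.14) = 0.03932
H(P,Q) = 1.1939 nats.

1.1939 nats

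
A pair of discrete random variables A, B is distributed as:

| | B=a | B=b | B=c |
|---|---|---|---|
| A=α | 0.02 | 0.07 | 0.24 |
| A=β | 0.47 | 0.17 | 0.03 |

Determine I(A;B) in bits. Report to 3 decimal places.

Marginals: p(A) = (0.3300, 0.6700), p(B) = (0.4900, 0.2400, 0.2700).
I(A;B) = H(A) + H(B) − H(A,B).
H(A) = 0.9149, H(B) = 1.5084, H(A,B) = 1.9739.
I(A;B) = 0.9149 + 1.5084 − 1.9739 = 0.449 bits.

0.449 bits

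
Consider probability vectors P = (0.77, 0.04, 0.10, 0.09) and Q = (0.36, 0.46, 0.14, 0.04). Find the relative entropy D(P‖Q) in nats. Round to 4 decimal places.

D(P‖Q) = Σ p·ln(p/q).
  0.77·ln(0.77/0.36) = 0.58542
  0.04·ln(0.04/0.46) = -0.09769
  0.10·ln(0.10/0.14) = -0.03365
  0.09·ln(0.09/0.04) = 0.07298
D(P‖Q) = 0.5271 nats.

0.5271 nats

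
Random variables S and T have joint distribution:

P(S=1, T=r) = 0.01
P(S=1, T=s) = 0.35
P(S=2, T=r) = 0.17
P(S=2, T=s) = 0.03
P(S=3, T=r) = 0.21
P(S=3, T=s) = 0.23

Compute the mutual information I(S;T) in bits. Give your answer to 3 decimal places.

Marginals: p(S) = (0.3600, 0.2000, 0.4400), p(T) = (0.3900, 0.6100).
I(S;T) = Σ p(x,y)·log₂[p(x,y)/(p(x)p(y))].
  (1,r): 0.01·log₂(0.0712) = -0.0381
  (1,s): 0.35·log₂(1.5938) = 0.2354
  (2,r): 0.17·log₂(2.1795) = 0.1911
  (2,s): 0.03·log₂(0.2459) = -0.0607
  (3,r): 0.21·log₂(1.2238) = 0.0612
  (3,s): 0.23·log₂(0.8569) = -0.0512
Sum = 0.338 bits.

0.338 bits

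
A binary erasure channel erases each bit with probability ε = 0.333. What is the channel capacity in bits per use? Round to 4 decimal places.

Binary erasure channel: capacity C = 1 − ε.
C = 1 − 0.333 = 0.6670 bits per channel use.

0.6670 bits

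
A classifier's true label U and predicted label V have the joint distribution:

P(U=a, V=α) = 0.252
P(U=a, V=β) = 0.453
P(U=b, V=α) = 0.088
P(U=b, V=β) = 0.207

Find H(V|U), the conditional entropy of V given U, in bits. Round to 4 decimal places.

0.9224 bits

Chain rule: H(V|U) = H(U,V) − H(U).
Marginals: p(U) = (0.7050, 0.2950), p(V) = (0.3400, 0.6600).
H(U,V) = 1.7975 bits; H(U) = 0.8751 bits.
H(V|U) = 1.7975 − 0.8751 = 0.9224 bits.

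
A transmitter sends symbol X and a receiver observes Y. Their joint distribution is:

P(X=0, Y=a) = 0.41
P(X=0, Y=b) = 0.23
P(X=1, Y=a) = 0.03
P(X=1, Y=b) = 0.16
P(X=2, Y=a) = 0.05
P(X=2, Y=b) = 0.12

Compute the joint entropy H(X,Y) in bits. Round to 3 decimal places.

2.173 bits

H(X,Y) = −Σ p(x,y)·log₂ p(x,y) over all 6 cells.
  cell (0,a): −0.41·log₂0.41 = 0.5274
  cell (0,b): −0.23·log₂0.23 = 0.4877
  cell (1,a): −0.03·log₂0.03 = 0.1518
  cell (1,b): −0.16·log₂0.16 = 0.4230
  cell (2,a): −0.05·log₂0.05 = 0.2161
  cell (2,b): −0.12·log₂0.12 = 0.3671
Sum = 2.173 bits.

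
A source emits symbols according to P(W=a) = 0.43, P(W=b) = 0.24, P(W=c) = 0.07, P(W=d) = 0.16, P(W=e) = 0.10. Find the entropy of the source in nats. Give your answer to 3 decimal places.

1.415 nats

H(W) = −Σ p·ln p.
  −(0.43)·ln(0.43) = 0.3629
  −(0.24)·ln(0.24) = 0.3425
  −(0.07)·ln(0.07) = 0.1861
  −(0.16)·ln(0.16) = 0.2932
  −(0.10)·ln(0.10) = 0.2303
Sum: 0.3629 + 0.3425 + 0.1861 + 0.2932 + 0.2303 = 1.415 nats.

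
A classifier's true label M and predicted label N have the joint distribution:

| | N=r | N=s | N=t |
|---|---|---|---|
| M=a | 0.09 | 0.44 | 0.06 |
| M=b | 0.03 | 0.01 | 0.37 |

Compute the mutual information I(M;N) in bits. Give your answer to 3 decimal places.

Marginals: p(M) = (0.5900, 0.4100), p(N) = (0.1200, 0.4500, 0.4300).
I(M;N) = Σ p(x,y)·log₂[p(x,y)/(p(x)p(y))].
  (a,r): 0.09·log₂(1.2712) = 0.0312
  (a,s): 0.44·log₂(1.6573) = 0.3207
  (a,t): 0.06·log₂(0.2365) = -0.1248
  (b,r): 0.03·log₂(0.6098) = -0.0214
  (b,s): 0.01·log₂(0.0542) = -0.0421
  (b,t): 0.37·log₂(2.0987) = 0.3957
Sum = 0.559 bits.

0.559 bits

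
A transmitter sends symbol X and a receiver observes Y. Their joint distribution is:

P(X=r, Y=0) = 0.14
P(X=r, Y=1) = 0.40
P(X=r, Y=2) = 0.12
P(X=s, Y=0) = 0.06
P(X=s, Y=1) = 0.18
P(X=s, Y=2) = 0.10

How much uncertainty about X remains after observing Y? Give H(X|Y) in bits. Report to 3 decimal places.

Marginals: p(X) = (0.6600, 0.3400), p(Y) = (0.2000, 0.5800, 0.2200).
H(X|Y) = Σ p(Y) · H(X|Y=·).
  Y=0: p=0.2000, H(X|Y=0) = 0.8813
  Y=1: p=0.5800, H(X|Y=1) = 0.8936
  Y=2: p=0.2200, H(X|Y=2) = 0.9940
Weighted sum = 0.913 bits.

0.913 bits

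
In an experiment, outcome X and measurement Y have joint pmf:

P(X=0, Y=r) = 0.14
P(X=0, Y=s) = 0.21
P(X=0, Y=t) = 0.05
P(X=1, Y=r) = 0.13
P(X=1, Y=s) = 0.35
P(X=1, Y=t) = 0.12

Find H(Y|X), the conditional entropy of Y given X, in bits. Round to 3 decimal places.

1.395 bits

Chain rule: H(Y|X) = H(X,Y) − H(X).
Marginals: p(X) = (0.4000, 0.6000), p(Y) = (0.2700, 0.5600, 0.1700).
H(X,Y) = 2.3658 bits; H(X) = 0.9710 bits.
H(Y|X) = 2.3658 − 0.9710 = 1.395 bits.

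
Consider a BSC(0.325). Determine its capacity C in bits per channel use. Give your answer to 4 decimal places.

Binary symmetric channel: C = 1 − h₂(ε) where h₂ is the binary entropy function.
h₂(0.325) = −0.325·log₂0.325 − 0.675·log₂0.675 = 0.9097.
C = 1 − 0.9097 = 0.0903 bits per channel use.

0.0903 bits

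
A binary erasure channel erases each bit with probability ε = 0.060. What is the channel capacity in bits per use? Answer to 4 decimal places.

0.9400 bits

Binary erasure channel: capacity C = 1 − ε.
C = 1 − 0.060 = 0.9400 bits per channel use.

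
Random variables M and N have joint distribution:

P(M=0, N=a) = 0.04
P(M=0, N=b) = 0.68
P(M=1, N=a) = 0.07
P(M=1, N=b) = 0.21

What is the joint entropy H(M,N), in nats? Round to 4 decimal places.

0.9049 nats

H(M,N) = −Σ p(x,y)·ln p(x,y) over all 4 cells.
  cell (0,a): −0.04·ln0.04 = 0.12876
  cell (0,b): −0.68·ln0.68 = 0.26225
  cell (1,a): −0.07·ln0.07 = 0.18615
  cell (1,b): −0.21·ln0.21 = 0.32774
Sum = 0.9049 nats.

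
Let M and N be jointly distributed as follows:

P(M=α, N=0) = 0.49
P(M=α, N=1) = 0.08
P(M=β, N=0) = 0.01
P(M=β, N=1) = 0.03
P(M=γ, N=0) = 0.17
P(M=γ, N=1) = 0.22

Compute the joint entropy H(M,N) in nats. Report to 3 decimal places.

1.337 nats

H(M,N) = −Σ p(x,y)·ln p(x,y) over all 6 cells.
  cell (α,0): −0.49·ln0.49 = 0.3495
  cell (α,1): −0.08·ln0.08 = 0.2021
  cell (β,0): −0.01·ln0.01 = 0.0461
  cell (β,1): −0.03·ln0.03 = 0.1052
  cell (γ,0): −0.17·ln0.17 = 0.3012
  cell (γ,1): −0.22·ln0.22 = 0.3331
Sum = 1.337 nats.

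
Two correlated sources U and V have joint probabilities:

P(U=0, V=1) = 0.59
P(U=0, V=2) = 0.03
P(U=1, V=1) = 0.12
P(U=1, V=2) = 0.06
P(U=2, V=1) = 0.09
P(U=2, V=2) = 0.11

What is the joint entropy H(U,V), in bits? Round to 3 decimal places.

1.874 bits

H(U,V) = −Σ p(x,y)·log₂ p(x,y) over all 6 cells.
  cell (0,1): −0.59·log₂0.59 = 0.4491
  cell (0,2): −0.03·log₂0.03 = 0.1518
  cell (1,1): −0.12·log₂0.12 = 0.3671
  cell (1,2): −0.06·log₂0.06 = 0.2435
  cell (2,1): −0.09·log₂0.09 = 0.3127
  cell (2,2): −0.11·log₂0.11 = 0.3503
Sum = 1.874 bits.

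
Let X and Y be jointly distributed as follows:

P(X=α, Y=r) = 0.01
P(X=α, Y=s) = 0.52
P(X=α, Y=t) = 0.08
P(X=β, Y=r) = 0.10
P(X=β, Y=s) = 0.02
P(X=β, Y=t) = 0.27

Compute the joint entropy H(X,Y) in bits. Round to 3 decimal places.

1.804 bits

H(X,Y) = −Σ p(x,y)·log₂ p(x,y) over all 6 cells.
  cell (α,r): −0.01·log₂0.01 = 0.0664
  cell (α,s): −0.52·log₂0.52 = 0.4906
  cell (α,t): −0.08·log₂0.08 = 0.2915
  cell (β,r): −0.10·log₂0.10 = 0.3322
  cell (β,s): −0.02·log₂0.02 = 0.1129
  cell (β,t): −0.27·log₂0.27 = 0.5100
Sum = 1.804 bits.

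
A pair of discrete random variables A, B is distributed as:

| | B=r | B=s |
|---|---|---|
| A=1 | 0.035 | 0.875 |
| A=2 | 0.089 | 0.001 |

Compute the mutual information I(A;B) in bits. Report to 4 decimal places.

Marginals: p(A) = (0.9100, 0.0900), p(B) = (0.1240, 0.8760).
I(A;B) = Σ p(x,y)·log₂[p(x,y)/(p(x)p(y))].
  (1,r): 0.035·log₂(0.3102) = -0.05911
  (1,s): 0.875·log₂(1.0976) = 0.11761
  (2,r): 0.089·log₂(7.9749) = 0.26660
  (2,s): 0.001·log₂(0.0127) = -0.00630
Sum = 0.3188 bits.

0.3188 bits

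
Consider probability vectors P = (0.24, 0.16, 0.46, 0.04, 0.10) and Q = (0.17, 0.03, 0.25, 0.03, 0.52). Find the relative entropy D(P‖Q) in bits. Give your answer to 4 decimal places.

0.6892 bits

D(P‖Q) = Σ p·log₂(p/q).
  0.24·log₂(0.24/0.17) = 0.11940
  0.16·log₂(0.16/0.03) = 0.38641
  0.46·log₂(0.46/0.25) = 0.40466
  0.04·log₂(0.04/0.03) = 0.01660
  0.10·log₂(0.10/0.52) = -0.23785
D(P‖Q) = 0.6892 bits.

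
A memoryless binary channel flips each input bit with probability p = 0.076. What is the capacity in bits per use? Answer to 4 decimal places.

0.6121 bits

Binary symmetric channel: C = 1 − h₂(ε) where h₂ is the binary entropy function.
h₂(0.076) = −0.076·log₂0.076 − 0.924·log₂0.924 = 0.3879.
C = 1 − 0.3879 = 0.6121 bits per channel use.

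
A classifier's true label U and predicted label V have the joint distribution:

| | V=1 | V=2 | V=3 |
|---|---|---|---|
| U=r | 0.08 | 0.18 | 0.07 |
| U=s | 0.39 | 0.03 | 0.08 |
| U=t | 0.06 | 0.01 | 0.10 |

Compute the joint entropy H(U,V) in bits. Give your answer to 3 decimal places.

H(U,V) = −Σ p(x,y)·log₂ p(x,y) over all 9 cells.
  cell (r,1): −0.08·log₂0.08 = 0.2915
  cell (r,2): −0.18·log₂0.18 = 0.4453
  cell (r,3): −0.07·log₂0.07 = 0.2686
  cell (s,1): −0.39·log₂0.39 = 0.5298
  cell (s,2): −0.03·log₂0.03 = 0.1518
  cell (s,3): −0.08·log₂0.08 = 0.2915
  cell (t,1): −0.06·log₂0.06 = 0.2435
  cell (t,2): −0.01·log₂0.01 = 0.0664
  cell (t,3): −0.10·log₂0.10 = 0.3322
Sum = 2.621 bits.

2.621 bits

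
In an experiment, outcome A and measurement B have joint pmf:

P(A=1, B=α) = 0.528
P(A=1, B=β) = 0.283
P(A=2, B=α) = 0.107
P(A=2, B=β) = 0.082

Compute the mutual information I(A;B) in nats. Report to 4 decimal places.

0.0023 nats

Marginals: p(A) = (0.8110, 0.1890), p(B) = (0.6350, 0.3650).
I(A;B) = H(A) + H(B) − H(A,B).
H(A) = 0.4848, H(B) = 0.6562, H(A,B) = 1.1387.
I(A;B) = 0.4848 + 0.6562 − 1.1387 = 0.0023 nats.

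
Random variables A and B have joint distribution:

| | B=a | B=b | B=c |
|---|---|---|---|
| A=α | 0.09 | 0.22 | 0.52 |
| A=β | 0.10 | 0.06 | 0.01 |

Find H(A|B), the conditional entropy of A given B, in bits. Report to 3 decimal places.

Chain rule: H(A|B) = H(A,B) − H(B).
Marginals: p(A) = (0.8300, 0.1700), p(B) = (0.1900, 0.2800, 0.5300).
H(A,B) = 1.9260 bits; H(B) = 1.4549 bits.
H(A|B) = 1.9260 − 1.4549 = 0.471 bits.

0.471 bits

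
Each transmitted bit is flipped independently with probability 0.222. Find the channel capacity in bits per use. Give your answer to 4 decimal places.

Binary symmetric channel: C = 1 − h₂(ε) where h₂ is the binary entropy function.
h₂(0.222) = −0.222·log₂0.222 − 0.778·log₂0.778 = 0.7638.
C = 1 − 0.7638 = 0.2362 bits per channel use.

0.2362 bits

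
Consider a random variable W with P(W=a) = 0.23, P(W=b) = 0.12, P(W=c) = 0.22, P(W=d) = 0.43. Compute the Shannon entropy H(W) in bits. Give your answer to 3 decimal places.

1.859 bits

H(W) = −Σ p·log₂ p.
  −(0.23)·log₂(0.23) = 0.4877
  −(0.12)·log₂(0.12) = 0.3671
  −(0.22)·log₂(0.22) = 0.4806
  −(0.43)·log₂(0.43) = 0.5236
Sum: 0.4877 + 0.3671 + 0.4806 + 0.5236 = 1.859 bits.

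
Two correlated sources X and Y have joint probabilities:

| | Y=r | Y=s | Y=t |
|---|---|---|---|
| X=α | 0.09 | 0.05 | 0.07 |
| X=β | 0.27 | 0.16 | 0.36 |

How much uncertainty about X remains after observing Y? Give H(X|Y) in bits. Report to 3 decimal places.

Chain rule: H(X|Y) = H(X,Y) − H(Y).
Marginals: p(X) = (0.2100, 0.7900), p(Y) = (0.3600, 0.2100, 0.4300).
H(X,Y) = 2.2610 bits; H(Y) = 1.5270 bits.
H(X|Y) = 2.2610 − 1.5270 = 0.734 bits.

0.734 bits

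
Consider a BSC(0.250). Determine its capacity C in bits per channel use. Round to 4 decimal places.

0.1887 bits

Binary symmetric channel: C = 1 − h₂(ε) where h₂ is the binary entropy function.
h₂(0.250) = −0.250·log₂0.250 − 0.750·log₂0.750 = 0.8113.
C = 1 − 0.8113 = 0.1887 bits per channel use.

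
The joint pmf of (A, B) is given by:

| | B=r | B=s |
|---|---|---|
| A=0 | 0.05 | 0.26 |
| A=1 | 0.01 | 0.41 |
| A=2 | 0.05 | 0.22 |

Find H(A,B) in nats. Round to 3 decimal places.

1.395 nats

H(A,B) = −Σ p(x,y)·ln p(x,y) over all 6 cells.
  cell (0,r): −0.05·ln0.05 = 0.1498
  cell (0,s): −0.26·ln0.26 = 0.3502
  cell (1,r): −0.01·ln0.01 = 0.0461
  cell (1,s): −0.41·ln0.41 = 0.3656
  cell (2,r): −0.05·ln0.05 = 0.1498
  cell (2,s): −0.22·ln0.22 = 0.3331
Sum = 1.395 nats.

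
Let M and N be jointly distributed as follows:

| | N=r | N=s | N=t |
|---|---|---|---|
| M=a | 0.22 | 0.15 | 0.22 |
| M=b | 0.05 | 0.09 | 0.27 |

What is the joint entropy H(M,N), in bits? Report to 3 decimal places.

2.410 bits

H(M,N) = −Σ p(x,y)·log₂ p(x,y) over all 6 cells.
  cell (a,r): −0.22·log₂0.22 = 0.4806
  cell (a,s): −0.15·log₂0.15 = 0.4105
  cell (a,t): −0.22·log₂0.22 = 0.4806
  cell (b,r): −0.05·log₂0.05 = 0.2161
  cell (b,s): −0.09·log₂0.09 = 0.3127
  cell (b,t): −0.27·log₂0.27 = 0.5100
Sum = 2.410 bits.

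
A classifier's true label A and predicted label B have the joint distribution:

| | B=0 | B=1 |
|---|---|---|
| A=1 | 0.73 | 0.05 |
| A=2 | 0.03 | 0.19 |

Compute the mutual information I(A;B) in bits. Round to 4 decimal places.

Marginals: p(A) = (0.7800, 0.2200), p(B) = (0.7600, 0.2400).
I(A;B) = Σ p(x,y)·log₂[p(x,y)/(p(x)p(y))].
  (1,0): 0.73·log₂(1.2314) = 0.21926
  (1,1): 0.05·log₂(0.2671) = -0.09523
  (2,0): 0.03·log₂(0.1794) = -0.07436
  (2,1): 0.19·log₂(3.5985) = 0.35100
Sum = 0.4007 bits.

0.4007 bits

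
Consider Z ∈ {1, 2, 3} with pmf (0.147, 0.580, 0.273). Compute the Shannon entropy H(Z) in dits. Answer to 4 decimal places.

0.4135 dits

H(Z) = −Σ p·log₁₀ p.
  −(0.147)·log₁₀(0.147) = 0.12240
  −(0.580)·log₁₀(0.580) = 0.13721
  −(0.273)·log₁₀(0.273) = 0.15393
Sum: 0.12240 + 0.13721 + 0.15393 = 0.4135 dits.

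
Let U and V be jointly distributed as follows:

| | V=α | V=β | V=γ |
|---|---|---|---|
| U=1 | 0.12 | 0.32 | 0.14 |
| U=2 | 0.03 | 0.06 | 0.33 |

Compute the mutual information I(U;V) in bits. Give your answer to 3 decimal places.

0.221 bits

Marginals: p(U) = (0.5800, 0.4200), p(V) = (0.1500, 0.3800, 0.4700).
I(U;V) = H(U) + H(V) − H(U,V).
H(U) = 0.9815, H(V) = 1.4530, H(U,V) = 2.2133.
I(U;V) = 0.9815 + 1.4530 − 2.2133 = 0.221 bits.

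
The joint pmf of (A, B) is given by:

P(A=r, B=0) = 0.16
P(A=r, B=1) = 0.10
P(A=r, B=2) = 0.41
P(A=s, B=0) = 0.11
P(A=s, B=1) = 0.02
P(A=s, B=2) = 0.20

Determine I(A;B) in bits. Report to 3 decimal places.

Marginals: p(A) = (0.6700, 0.3300), p(B) = (0.2700, 0.1200, 0.6100).
I(A;B) = H(A) + H(B) − H(A,B).
H(A) = 0.9149, H(B) = 1.3121, H(A,B) = 2.2101.
I(A;B) = 0.9149 + 1.3121 − 2.2101 = 0.017 bits.

0.017 bits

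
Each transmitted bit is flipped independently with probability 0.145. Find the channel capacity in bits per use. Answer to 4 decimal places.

Binary symmetric channel: C = 1 − h₂(ε) where h₂ is the binary entropy function.
h₂(0.145) = −0.145·log₂0.145 − 0.855·log₂0.855 = 0.5972.
C = 1 − 0.5972 = 0.4028 bits per channel use.

0.4028 bits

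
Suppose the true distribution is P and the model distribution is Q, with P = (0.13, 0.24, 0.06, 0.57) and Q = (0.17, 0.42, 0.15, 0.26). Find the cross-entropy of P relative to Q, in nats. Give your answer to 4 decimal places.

1.3202 nats

H(P,Q) = −Σ p·ln q.
  −0.13·ln(0.17) = 0.23035
  −0.24·ln(0.42) = 0.20820
  −0.06·ln(0.15) = 0.11383
  −0.57·ln(0.26) = 0.76783
H(P,Q) = 1.3202 nats.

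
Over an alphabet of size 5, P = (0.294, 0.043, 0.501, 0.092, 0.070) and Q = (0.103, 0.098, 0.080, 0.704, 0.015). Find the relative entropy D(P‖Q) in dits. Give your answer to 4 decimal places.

D(P‖Q) = Σ p·log₁₀(p/q).
  0.294·log₁₀(0.294/0.103) = 0.13392
  0.043·log₁₀(0.043/0.098) = -0.01538
  0.501·log₁₀(0.501/0.080) = 0.39917
  0.092·log₁₀(0.092/0.704) = -0.08131
  0.070·log₁₀(0.070/0.015) = 0.04683
D(P‖Q) = 0.4832 dits.

0.4832 dits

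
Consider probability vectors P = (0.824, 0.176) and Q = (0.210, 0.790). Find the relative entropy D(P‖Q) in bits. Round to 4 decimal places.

D(P‖Q) = Σ p·log₂(p/q).
  0.824·log₂(0.824/0.210) = 1.62514
  0.176·log₂(0.176/0.790) = -0.38126
D(P‖Q) = 1.2439 bits.

1.2439 bits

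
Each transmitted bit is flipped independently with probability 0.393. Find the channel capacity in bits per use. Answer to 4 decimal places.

0.0333 bits

Binary symmetric channel: C = 1 − h₂(ε) where h₂ is the binary entropy function.
h₂(0.393) = −0.393·log₂0.393 − 0.607·log₂0.607 = 0.9667.
C = 1 − 0.9667 = 0.0333 bits per channel use.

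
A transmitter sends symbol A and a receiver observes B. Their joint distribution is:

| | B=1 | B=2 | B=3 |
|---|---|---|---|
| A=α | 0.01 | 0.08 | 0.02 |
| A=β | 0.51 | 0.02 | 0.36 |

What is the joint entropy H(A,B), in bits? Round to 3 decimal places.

1.610 bits

H(A,B) = −Σ p(x,y)·log₂ p(x,y) over all 6 cells.
  cell (α,1): −0.01·log₂0.01 = 0.0664
  cell (α,2): −0.08·log₂0.08 = 0.2915
  cell (α,3): −0.02·log₂0.02 = 0.1129
  cell (β,1): −0.51·log₂0.51 = 0.4954
  cell (β,2): −0.02·log₂0.02 = 0.1129
  cell (β,3): −0.36·log₂0.36 = 0.5306
Sum = 1.610 bits.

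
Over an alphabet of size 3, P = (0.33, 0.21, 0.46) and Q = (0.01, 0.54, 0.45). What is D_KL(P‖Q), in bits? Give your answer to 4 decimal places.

1.3931 bits

D(P‖Q) = Σ p·log₂(p/q).
  0.33·log₂(0.33/0.01) = 1.66465
  0.21·log₂(0.21/0.54) = -0.28614
  0.46·log₂(0.46/0.45) = 0.01459
D(P‖Q) = 1.3931 bits.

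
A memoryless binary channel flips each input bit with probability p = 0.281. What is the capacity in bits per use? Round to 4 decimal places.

Binary symmetric channel: C = 1 − h₂(ε) where h₂ is the binary entropy function.
h₂(0.281) = −0.281·log₂0.281 − 0.719·log₂0.719 = 0.8568.
C = 1 − 0.8568 = 0.1432 bits per channel use.

0.1432 bits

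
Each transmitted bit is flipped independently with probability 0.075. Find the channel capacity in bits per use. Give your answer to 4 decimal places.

Binary symmetric channel: C = 1 − h₂(ε) where h₂ is the binary entropy function.
h₂(0.075) = −0.075·log₂0.075 − 0.925·log₂0.925 = 0.3843.
C = 1 − 0.3843 = 0.6157 bits per channel use.

0.6157 bits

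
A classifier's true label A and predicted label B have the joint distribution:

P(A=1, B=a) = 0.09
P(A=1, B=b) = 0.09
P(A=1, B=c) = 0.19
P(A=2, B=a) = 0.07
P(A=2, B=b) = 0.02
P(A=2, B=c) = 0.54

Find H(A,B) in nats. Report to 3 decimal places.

1.346 nats

H(A,B) = −Σ p(x,y)·ln p(x,y) over all 6 cells.
  cell (1,a): −0.09·ln0.09 = 0.2167
  cell (1,b): −0.09·ln0.09 = 0.2167
  cell (1,c): −0.19·ln0.19 = 0.3155
  cell (2,a): −0.07·ln0.07 = 0.1861
  cell (2,b): −0.02·ln0.02 = 0.0782
  cell (2,c): −0.54·ln0.54 = 0.3327
Sum = 1.346 nats.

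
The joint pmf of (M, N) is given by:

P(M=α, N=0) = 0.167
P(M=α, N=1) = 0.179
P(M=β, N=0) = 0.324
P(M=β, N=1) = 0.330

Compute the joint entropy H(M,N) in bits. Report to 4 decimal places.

1.9301 bits

H(M,N) = −Σ p(x,y)·log₂ p(x,y) over all 4 cells.
  cell (α,0): −0.167·log₂0.167 = 0.43121
  cell (α,1): −0.179·log₂0.179 = 0.44427
  cell (β,0): −0.324·log₂0.324 = 0.52680
  cell (β,1): −0.330·log₂0.330 = 0.52782
Sum = 1.9301 bits.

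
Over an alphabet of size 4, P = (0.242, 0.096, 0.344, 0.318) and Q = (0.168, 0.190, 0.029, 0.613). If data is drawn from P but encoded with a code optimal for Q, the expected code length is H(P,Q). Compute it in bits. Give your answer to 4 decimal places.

2.8344 bits

H(P,Q) = −Σ p·log₂ q.
  −0.242·log₂(0.168) = 0.62278
  −0.096·log₂(0.190) = 0.23001
  −0.344·log₂(0.029) = 1.75708
  −0.318·log₂(0.613) = 0.22452
H(P,Q) = 2.8344 bits.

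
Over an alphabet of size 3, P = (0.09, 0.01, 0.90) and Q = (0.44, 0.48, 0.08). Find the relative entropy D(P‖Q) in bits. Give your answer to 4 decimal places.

2.8808 bits

D(P‖Q) = Σ p·log₂(p/q).
  0.09·log₂(0.09/0.44) = -0.20606
  0.01·log₂(0.01/0.48) = -0.05585
  0.90·log₂(0.90/0.08) = 3.14267
D(P‖Q) = 2.8808 bits.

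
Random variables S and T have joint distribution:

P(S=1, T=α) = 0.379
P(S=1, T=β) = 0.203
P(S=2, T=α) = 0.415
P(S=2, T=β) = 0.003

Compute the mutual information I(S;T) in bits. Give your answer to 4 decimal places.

0.1651 bits

Marginals: p(S) = (0.5820, 0.4180), p(T) = (0.7940, 0.2060).
I(S;T) = Σ p(x,y)·log₂[p(x,y)/(p(x)p(y))].
  (1,α): 0.379·log₂(0.8202) = -0.10841
  (1,β): 0.203·log₂(1.6932) = 0.15423
  (2,α): 0.415·log₂(1.2504) = 0.13379
  (2,β): 0.003·log₂(0.0348) = -0.01453
Sum = 0.1651 bits.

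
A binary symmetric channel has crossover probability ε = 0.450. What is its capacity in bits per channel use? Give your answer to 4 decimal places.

0.0072 bits

Binary symmetric channel: C = 1 − h₂(ε) where h₂ is the binary entropy function.
h₂(0.450) = −0.450·log₂0.450 − 0.550·log₂0.550 = 0.9928.
C = 1 − 0.9928 = 0.0072 bits per channel use.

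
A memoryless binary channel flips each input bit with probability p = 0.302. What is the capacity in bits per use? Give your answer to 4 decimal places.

0.1163 bits

Binary symmetric channel: C = 1 − h₂(ε) where h₂ is the binary entropy function.
h₂(0.302) = −0.302·log₂0.302 − 0.698·log₂0.698 = 0.8837.
C = 1 − 0.8837 = 0.1163 bits per channel use.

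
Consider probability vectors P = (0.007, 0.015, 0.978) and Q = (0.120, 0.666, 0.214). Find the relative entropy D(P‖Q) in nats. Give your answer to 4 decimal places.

D(P‖Q) = Σ p·ln(p/q).
  0.007·ln(0.007/0.120) = -0.01989
  0.015·ln(0.015/0.666) = -0.05690
  0.978·ln(0.978/0.214) = 1.48610
D(P‖Q) = 1.4093 nats.

1.4093 nats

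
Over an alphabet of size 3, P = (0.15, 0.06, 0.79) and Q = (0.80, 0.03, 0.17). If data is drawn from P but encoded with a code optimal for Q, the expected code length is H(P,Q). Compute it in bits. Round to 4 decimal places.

2.3714 bits

H(P,Q) = −Σ p·log₂ q.
  −0.15·log₂(0.80) = 0.04829
  −0.06·log₂(0.03) = 0.30353
  −0.79·log₂(0.17) = 2.01955
H(P,Q) = 2.3714 bits.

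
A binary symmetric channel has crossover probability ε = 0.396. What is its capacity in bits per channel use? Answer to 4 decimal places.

Binary symmetric channel: C = 1 − h₂(ε) where h₂ is the binary entropy function.
h₂(0.396) = −0.396·log₂0.396 − 0.604·log₂0.604 = 0.9686.
C = 1 − 0.9686 = 0.0314 bits per channel use.

0.0314 bits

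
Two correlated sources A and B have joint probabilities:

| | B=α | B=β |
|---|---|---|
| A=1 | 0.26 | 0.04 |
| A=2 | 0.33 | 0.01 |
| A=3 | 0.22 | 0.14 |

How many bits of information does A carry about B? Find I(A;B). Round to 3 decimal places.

Marginals: p(A) = (0.3000, 0.3400, 0.3600), p(B) = (0.8100, 0.1900).
I(A;B) = Σ p(x,y)·log₂[p(x,y)/(p(x)p(y))].
  (1,α): 0.26·log₂(1.0700) = 0.0254
  (1,β): 0.04·log₂(0.7018) = -0.0204
  (2,α): 0.33·log₂(1.1983) = 0.0861
  (2,β): 0.01·log₂(0.1548) = -0.0269
  (3,α): 0.22·log₂(0.7545) = -0.0894
  (3,β): 0.14·log₂(2.0468) = 0.1447
Sum = 0.119 bits.

0.119 bits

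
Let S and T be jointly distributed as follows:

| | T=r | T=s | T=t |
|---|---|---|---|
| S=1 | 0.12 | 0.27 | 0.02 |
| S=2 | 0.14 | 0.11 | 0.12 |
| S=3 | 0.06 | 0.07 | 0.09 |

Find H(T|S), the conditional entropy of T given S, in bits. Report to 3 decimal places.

Chain rule: H(T|S) = H(S,T) − H(S).
Marginals: p(S) = (0.4100, 0.3700, 0.2200), p(T) = (0.3200, 0.4500, 0.2300).
H(S,T) = 2.9292 bits; H(S) = 1.5387 bits.
H(T|S) = 2.9292 − 1.5387 = 1.390 bits.

1.390 bits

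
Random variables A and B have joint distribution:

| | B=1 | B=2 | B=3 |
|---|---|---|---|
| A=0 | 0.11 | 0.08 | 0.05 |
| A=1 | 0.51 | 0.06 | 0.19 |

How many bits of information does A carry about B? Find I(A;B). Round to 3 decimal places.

0.062 bits

Marginals: p(A) = (0.2400, 0.7600), p(B) = (0.6200, 0.1400, 0.2400).
I(A;B) = H(A) + H(B) − H(A,B).
H(A) = 0.7950, H(B) = 1.3188, H(A,B) = 2.0521.
I(A;B) = 0.7950 + 1.3188 − 2.0521 = 0.062 bits.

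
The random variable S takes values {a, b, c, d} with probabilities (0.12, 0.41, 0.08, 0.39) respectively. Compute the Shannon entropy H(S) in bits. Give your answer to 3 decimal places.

H(S) = −Σ p·log₂ p.
  −(0.12)·log₂(0.12) = 0.3671
  −(0.41)·log₂(0.41) = 0.5274
  −(0.08)·log₂(0.08) = 0.2915
  −(0.39)·log₂(0.39) = 0.5298
Sum: 0.3671 + 0.5274 + 0.2915 + 0.5298 = 1.716 bits.

1.716 bits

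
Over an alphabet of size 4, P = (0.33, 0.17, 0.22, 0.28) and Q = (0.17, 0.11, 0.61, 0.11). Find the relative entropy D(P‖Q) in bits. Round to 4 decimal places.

D(P‖Q) = Σ p·log₂(p/q).
  0.33·log₂(0.33/0.17) = 0.31579
  0.17·log₂(0.17/0.11) = 0.10677
  0.22·log₂(0.22/0.61) = -0.32369
  0.28·log₂(0.28/0.11) = 0.37742
D(P‖Q) = 0.4763 bits.

0.4763 bits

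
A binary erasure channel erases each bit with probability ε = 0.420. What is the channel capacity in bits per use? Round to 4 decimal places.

0.5800 bits

Binary erasure channel: capacity C = 1 − ε.
C = 1 − 0.420 = 0.5800 bits per channel use.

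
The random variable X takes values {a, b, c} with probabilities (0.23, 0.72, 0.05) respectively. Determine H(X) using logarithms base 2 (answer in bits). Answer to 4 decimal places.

H(X) = −Σ p·log₂ p.
  −(0.23)·log₂(0.23) = 0.48767
  −(0.72)·log₂(0.72) = 0.34123
  −(0.05)·log₂(0.05) = 0.21610
Sum: 0.48767 + 0.34123 + 0.21610 = 1.0450 bits.

1.0450 bits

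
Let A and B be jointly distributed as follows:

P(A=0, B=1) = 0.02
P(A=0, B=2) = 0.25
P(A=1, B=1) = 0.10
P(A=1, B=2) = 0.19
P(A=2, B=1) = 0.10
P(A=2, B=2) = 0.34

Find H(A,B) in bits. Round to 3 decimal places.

2.262 bits

H(A,B) = −Σ p(x,y)·log₂ p(x,y) over all 6 cells.
  cell (0,1): −0.02·log₂0.02 = 0.1129
  cell (0,2): −0.25·log₂0.25 = 0.5000
  cell (1,1): −0.10·log₂0.10 = 0.3322
  cell (1,2): −0.19·log₂0.19 = 0.4552
  cell (2,1): −0.10·log₂0.10 = 0.3322
  cell (2,2): −0.34·log₂0.34 = 0.5292
Sum = 2.262 bits.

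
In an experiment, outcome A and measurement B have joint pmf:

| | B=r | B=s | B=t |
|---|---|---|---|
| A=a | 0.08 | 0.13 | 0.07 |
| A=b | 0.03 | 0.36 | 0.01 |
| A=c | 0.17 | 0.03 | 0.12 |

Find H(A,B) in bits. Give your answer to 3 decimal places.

H(A,B) = −Σ p(x,y)·log₂ p(x,y) over all 9 cells.
  cell (a,r): −0.08·log₂0.08 = 0.2915
  cell (a,s): −0.13·log₂0.13 = 0.3826
  cell (a,t): −0.07·log₂0.07 = 0.2686
  cell (b,r): −0.03·log₂0.03 = 0.1518
  cell (b,s): −0.36·log₂0.36 = 0.5306
  cell (b,t): −0.01·log₂0.01 = 0.0664
  cell (c,r): −0.17·log₂0.17 = 0.4346
  cell (c,s): −0.03·log₂0.03 = 0.1518
  cell (c,t): −0.12·log₂0.12 = 0.3671
Sum = 2.645 bits.

2.645 bits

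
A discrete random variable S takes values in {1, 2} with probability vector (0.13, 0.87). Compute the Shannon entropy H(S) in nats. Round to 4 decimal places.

H(S) = −Σ p·ln p.
  −(0.13)·ln(0.13) = 0.26523
  −(0.87)·ln(0.87) = 0.12116
Sum: 0.26523 + 0.12116 = 0.3864 nats.

0.3864 nats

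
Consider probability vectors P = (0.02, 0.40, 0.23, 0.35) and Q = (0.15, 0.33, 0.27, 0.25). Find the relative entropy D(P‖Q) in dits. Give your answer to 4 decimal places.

D(P‖Q) = Σ p·log₁₀(p/q).
  0.02·log₁₀(0.02/0.15) = -0.01750
  0.40·log₁₀(0.40/0.33) = 0.03342
  0.23·log₁₀(0.23/0.27) = -0.01602
  0.35·log₁₀(0.35/0.25) = 0.05114
D(P‖Q) = 0.0510 dits.

0.0510 dits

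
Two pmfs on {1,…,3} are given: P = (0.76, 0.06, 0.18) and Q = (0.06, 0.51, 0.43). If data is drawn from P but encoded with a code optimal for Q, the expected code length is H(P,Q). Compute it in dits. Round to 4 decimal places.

H(P,Q) = −Σ p·log₁₀ q.
  −0.76·log₁₀(0.06) = 0.92861
  −0.06·log₁₀(0.51) = 0.01755
  −0.18·log₁₀(0.43) = 0.06598
H(P,Q) = 1.0121 dits.

1.0121 dits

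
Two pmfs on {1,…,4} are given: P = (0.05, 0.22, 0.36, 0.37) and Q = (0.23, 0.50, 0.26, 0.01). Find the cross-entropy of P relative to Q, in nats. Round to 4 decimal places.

2.4148 nats

H(P,Q) = −Σ p·ln q.
  −0.05·ln(0.23) = 0.07348
  −0.22·ln(0.50) = 0.15249
  −0.36·ln(0.26) = 0.48495
  −0.37·ln(0.01) = 1.70391
H(P,Q) = 2.4148 nats.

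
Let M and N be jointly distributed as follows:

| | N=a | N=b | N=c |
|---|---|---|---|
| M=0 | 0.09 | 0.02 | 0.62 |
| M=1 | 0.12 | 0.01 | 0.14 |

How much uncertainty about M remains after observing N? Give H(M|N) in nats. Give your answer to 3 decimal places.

0.526 nats

Chain rule: H(M|N) = H(M,N) − H(N).
Marginals: p(M) = (0.7300, 0.2700), p(N) = (0.2100, 0.0300, 0.7600).
H(M,N) = 1.1671 nats; H(N) = 0.6415 nats.
H(M|N) = 1.1671 − 0.6415 = 0.526 nats.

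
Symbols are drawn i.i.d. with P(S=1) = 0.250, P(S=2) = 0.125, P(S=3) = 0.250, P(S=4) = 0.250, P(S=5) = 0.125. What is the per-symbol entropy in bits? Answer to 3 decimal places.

2.250 bits

H(S) = −Σ p·log₂ p.
  −(0.250)·log₂(0.250) = 0.5000
  −(0.125)·log₂(0.125) = 0.3750
  −(0.250)·log₂(0.250) = 0.5000
  −(0.250)·log₂(0.250) = 0.5000
  −(0.125)·log₂(0.125) = 0.3750
Sum: 0.5000 + 0.3750 + 0.5000 + 0.5000 + 0.3750 = 2.250 bits.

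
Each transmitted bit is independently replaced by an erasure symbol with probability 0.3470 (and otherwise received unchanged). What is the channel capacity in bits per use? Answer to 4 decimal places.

0.6530 bits

Binary erasure channel: capacity C = 1 − ε.
C = 1 − 0.3470 = 0.6530 bits per channel use.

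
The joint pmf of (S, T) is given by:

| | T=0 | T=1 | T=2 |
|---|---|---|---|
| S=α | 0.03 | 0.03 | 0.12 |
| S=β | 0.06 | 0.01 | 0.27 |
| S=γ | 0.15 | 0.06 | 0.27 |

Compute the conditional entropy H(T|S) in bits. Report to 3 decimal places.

1.172 bits

Marginals: p(S) = (0.1800, 0.3400, 0.4800), p(T) = (0.2400, 0.1000, 0.6600).
H(T|S) = Σ p(S) · H(T|S=·).
  S=α: p=0.1800, H(T|S=α) = 1.2516
  S=β: p=0.3400, H(T|S=β) = 0.8554
  S=γ: p=0.4800, H(T|S=γ) = 1.3663
Weighted sum = 1.172 bits.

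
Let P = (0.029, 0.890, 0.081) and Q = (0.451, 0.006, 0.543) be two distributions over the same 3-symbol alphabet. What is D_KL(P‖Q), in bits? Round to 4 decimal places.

6.0821 bits

D(P‖Q) = Σ p·log₂(p/q).
  0.029·log₂(0.029/0.451) = -0.11481
  0.890·log₂(0.890/0.006) = 6.41930
  0.081·log₂(0.081/0.543) = -0.22234
D(P‖Q) = 6.0821 bits.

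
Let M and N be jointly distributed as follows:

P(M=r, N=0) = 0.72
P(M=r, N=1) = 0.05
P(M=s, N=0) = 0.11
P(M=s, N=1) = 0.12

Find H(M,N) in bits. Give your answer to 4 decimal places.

H(M,N) = −Σ p(x,y)·log₂ p(x,y) over all 4 cells.
  cell (r,0): −0.72·log₂0.72 = 0.34123
  cell (r,1): −0.05·log₂0.05 = 0.21610
  cell (s,0): −0.11·log₂0.11 = 0.35029
  cell (s,1): −0.12·log₂0.12 = 0.36707
Sum = 1.2747 bits.

1.2747 bits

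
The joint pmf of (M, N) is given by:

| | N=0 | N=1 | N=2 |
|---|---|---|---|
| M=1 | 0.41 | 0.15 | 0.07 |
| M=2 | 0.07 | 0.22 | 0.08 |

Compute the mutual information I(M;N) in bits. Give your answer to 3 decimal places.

Marginals: p(M) = (0.6300, 0.3700), p(N) = (0.4800, 0.3700, 0.1500).
I(M;N) = Σ p(x,y)·log₂[p(x,y)/(p(x)p(y))].
  (1,0): 0.41·log₂(1.3558) = 0.1801
  (1,1): 0.15·log₂(0.6435) = -0.0954
  (1,2): 0.07·log₂(0.7407) = -0.0303
  (2,0): 0.07·log₂(0.3941) = -0.0940
  (2,1): 0.22·log₂(1.6070) = 0.1506
  (2,2): 0.08·log₂(1.4414) = 0.0422
Sum = 0.153 bits.

0.153 bits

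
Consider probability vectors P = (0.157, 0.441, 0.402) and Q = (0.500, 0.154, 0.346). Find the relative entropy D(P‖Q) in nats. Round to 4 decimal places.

D(P‖Q) = Σ p·ln(p/q).
  0.157·ln(0.157/0.500) = -0.18186
  0.441·ln(0.441/0.154) = 0.46397
  0.402·ln(0.402/0.346) = 0.06031
D(P‖Q) = 0.3424 nats.

0.3424 nats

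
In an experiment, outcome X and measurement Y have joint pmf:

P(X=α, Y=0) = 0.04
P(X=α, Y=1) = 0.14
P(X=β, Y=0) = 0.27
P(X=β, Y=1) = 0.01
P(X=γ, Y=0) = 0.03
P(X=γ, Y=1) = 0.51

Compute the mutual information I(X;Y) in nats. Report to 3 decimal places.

Marginals: p(X) = (0.1800, 0.2800, 0.5400), p(Y) = (0.3400, 0.6600).
I(X;Y) = Σ p(x,y)·ln[p(x,y)/(p(x)p(y))].
  (α,0): 0.04·ln(0.6536) = -0.0170
  (α,1): 0.14·ln(1.1785) = 0.0230
  (β,0): 0.27·ln(2.8361) = 0.2815
  (β,1): 0.01·ln(0.0541) = -0.0292
  (γ,0): 0.03·ln(0.1634) = -0.0543
  (γ,1): 0.51·ln(1.4310) = 0.1828
Sum = 0.387 nats.

0.387 nats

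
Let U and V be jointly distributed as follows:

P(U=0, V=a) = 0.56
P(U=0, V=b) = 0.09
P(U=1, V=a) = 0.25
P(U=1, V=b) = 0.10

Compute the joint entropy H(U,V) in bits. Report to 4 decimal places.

1.6133 bits

H(U,V) = −Σ p(x,y)·log₂ p(x,y) over all 4 cells.
  cell (0,a): −0.56·log₂0.56 = 0.46844
  cell (0,b): −0.09·log₂0.09 = 0.31265
  cell (1,a): −0.25·log₂0.25 = 0.50000
  cell (1,b): −0.10·log₂0.10 = 0.33219
Sum = 1.6133 bits.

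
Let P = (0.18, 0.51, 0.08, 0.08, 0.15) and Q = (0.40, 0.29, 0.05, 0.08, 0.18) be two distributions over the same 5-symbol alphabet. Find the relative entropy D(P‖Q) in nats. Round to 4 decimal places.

D(P‖Q) = Σ p·ln(p/q).
  0.18·ln(0.18/0.40) = -0.14373
  0.51·ln(0.51/0.29) = 0.28791
  0.08·ln(0.08/0.05) = 0.03760
  0.08·ln(0.08/0.08) = 0.00000
  0.15·ln(0.15/0.18) = -0.02735
D(P‖Q) = 0.1544 nats.

0.1544 nats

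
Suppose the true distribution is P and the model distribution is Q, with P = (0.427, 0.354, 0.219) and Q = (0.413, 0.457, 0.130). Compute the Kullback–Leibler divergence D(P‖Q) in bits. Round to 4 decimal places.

0.0549 bits

D(P‖Q) = Σ p·log₂(p/q).
  0.427·log₂(0.427/0.413) = 0.02054
  0.354·log₂(0.354/0.457) = -0.13043
  0.219·log₂(0.219/0.130) = 0.16478
D(P‖Q) = 0.0549 bits.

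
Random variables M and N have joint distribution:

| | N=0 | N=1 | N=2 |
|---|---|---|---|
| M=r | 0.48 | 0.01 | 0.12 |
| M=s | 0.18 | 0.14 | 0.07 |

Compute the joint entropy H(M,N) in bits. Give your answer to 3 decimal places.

2.053 bits

H(M,N) = −Σ p(x,y)·log₂ p(x,y) over all 6 cells.
  cell (r,0): −0.48·log₂0.48 = 0.5083
  cell (r,1): −0.01·log₂0.01 = 0.0664
  cell (r,2): −0.12·log₂0.12 = 0.3671
  cell (s,0): −0.18·log₂0.18 = 0.4453
  cell (s,1): −0.14·log₂0.14 = 0.3971
  cell (s,2): −0.07·log₂0.07 = 0.2686
Sum = 2.053 bits.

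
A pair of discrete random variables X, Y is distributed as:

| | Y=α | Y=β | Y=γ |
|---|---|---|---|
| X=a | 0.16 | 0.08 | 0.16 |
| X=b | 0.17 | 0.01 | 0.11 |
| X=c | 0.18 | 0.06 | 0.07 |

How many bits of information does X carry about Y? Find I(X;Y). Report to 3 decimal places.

Marginals: p(X) = (0.4000, 0.2900, 0.3100), p(Y) = (0.5100, 0.1500, 0.3400).
I(X;Y) = Σ p(x,y)·log₂[p(x,y)/(p(x)p(y))].
  (a,α): 0.16·log₂(0.7843) = -0.0561
  (a,β): 0.08·log₂(1.3333) = 0.0332
  (a,γ): 0.16·log₂(1.1765) = 0.0375
  (b,α): 0.17·log₂(1.1494) = 0.0342
  (b,β): 0.01·log₂(0.2299) = -0.0212
  (b,γ): 0.11·log₂(1.1156) = 0.0174
  (c,α): 0.18·log₂(1.1385) = 0.0337
  (c,β): 0.06·log₂(1.2903) = 0.0221
  (c,γ): 0.07·log₂(0.6641) = -0.0413
Sum = 0.059 bits.

0.059 bits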